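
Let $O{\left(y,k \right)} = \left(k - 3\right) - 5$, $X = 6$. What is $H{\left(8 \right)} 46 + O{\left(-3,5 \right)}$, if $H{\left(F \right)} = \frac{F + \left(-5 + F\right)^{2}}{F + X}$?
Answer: $\frac{370}{7} \approx 52.857$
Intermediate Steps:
$H{\left(F \right)} = \frac{F + \left(-5 + F\right)^{2}}{6 + F}$ ($H{\left(F \right)} = \frac{F + \left(-5 + F\right)^{2}}{F + 6} = \frac{F + \left(-5 + F\right)^{2}}{6 + F}$)
$O{\left(y,k \right)} = -8 + k$ ($O{\left(y,k \right)} = \left(-3 + k\right) - 5 = -8 + k$)
$H{\left(8 \right)} 46 + O{\left(-3,5 \right)} = \frac{8 + \left(-5 + 8\right)^{2}}{6 + 8} \cdot 46 + \left(-8 + 5\right) = \frac{8 + 3^{2}}{14} \cdot 46 - 3 = \frac{8 + 9}{14} \cdot 46 - 3 = \frac{1}{14} \cdot 17 \cdot 46 - 3 = \frac{17}{14} \cdot 46 - 3 = \frac{391}{7} - 3 = \frac{370}{7}$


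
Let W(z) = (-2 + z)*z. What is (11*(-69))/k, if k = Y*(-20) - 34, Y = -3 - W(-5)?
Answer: -23/22 ≈ -1.0455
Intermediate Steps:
W(z) = z*(-2 + z)
Y = -38 (Y = -3 - (-5)*(-2 - 5) = -3 - (-5)*(-7) = -3 - 1*35 = -3 - 35 = -38)
k = 726 (k = -38*(-20) - 34 = 760 - 34 = 726)
(11*(-69))/k = (11*(-69))/726 = -759*1/726 = -23/22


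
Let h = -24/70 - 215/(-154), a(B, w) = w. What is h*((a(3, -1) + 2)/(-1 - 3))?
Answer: -811/3080 ≈ -0.26331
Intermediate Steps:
h = 811/770 (h = -24*1/70 - 215*(-1/154) = -12/35 + 215/154 = 811/770 ≈ 1.0532)
h*((a(3, -1) + 2)/(-1 - 3)) = 811*((-1 + 2)/(-1 - 3))/770 = 811*(1/(-4))/770 = 811*(1*(-1/4))/770 = (811/770)*(-1/4) = -811/3080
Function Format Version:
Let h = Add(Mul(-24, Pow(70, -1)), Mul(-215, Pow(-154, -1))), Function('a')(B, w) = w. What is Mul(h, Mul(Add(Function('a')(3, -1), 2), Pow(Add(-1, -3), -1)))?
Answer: Rational(-811, 3080) ≈ -0.26331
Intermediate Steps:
h = Rational(811, 770) (h = Add(Mul(-24, Rational(1, 70)), Mul(-215, Rational(-1, 154))) = Add(Rational(-12, 35), Rational(215, 154)) = Rational(811, 770) ≈ 1.0532)
Mul(h, Mul(Add(Function('a')(3, -1), 2), Pow(Add(-1, -3), -1))) = Mul(Rational(811, 770), Mul(Add(-1, 2), Pow(Add(-1, -3), -1))) = Mul(Rational(811, 770), Mul(1, Pow(-4, -1))) = Mul(Rational(811, 770), Mul(1, Rational(-1, 4))) = Mul(Rational(811, 770), Rational(-1, 4)) = Rational(-811, 3080)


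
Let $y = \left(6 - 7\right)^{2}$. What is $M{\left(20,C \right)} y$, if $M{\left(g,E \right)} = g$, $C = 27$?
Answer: $20$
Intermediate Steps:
$y = 1$ ($y = \left(-1\right)^{2} = 1$)
$M{\left(20,C \right)} y = 20 \cdot 1 = 20$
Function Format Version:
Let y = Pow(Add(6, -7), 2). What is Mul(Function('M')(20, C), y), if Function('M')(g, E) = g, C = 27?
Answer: 20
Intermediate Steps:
y = 1 (y = Pow(-1, 2) = 1)
Mul(Function('M')(20, C), y) = Mul(20, 1) = 20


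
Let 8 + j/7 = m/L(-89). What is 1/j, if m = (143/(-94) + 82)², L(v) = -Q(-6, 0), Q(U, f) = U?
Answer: 53016/397635679 ≈ 0.00013333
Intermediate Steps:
L(v) = 6 (L(v) = -1*(-6) = 6)
m = 57229225/8836 (m = (143*(-1/94) + 82)² = (-143/94 + 82)² = (7565/94)² = 57229225/8836 ≈ 6476.8)
j = 397635679/53016 (j = -56 + 7*((57229225/8836)/6) = -56 + 7*((57229225/8836)*(⅙)) = -56 + 7*(57229225/53016) = -56 + 400604575/53016 = 397635679/53016 ≈ 7500.3)
1/j = 1/(397635679/53016) = 53016/397635679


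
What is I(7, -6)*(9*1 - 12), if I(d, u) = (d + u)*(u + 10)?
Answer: -12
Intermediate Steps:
I(d, u) = (10 + u)*(d + u) (I(d, u) = (d + u)*(10 + u) = (10 + u)*(d + u))
I(7, -6)*(9*1 - 12) = ((-6)**2 + 10*7 + 10*(-6) + 7*(-6))*(9*1 - 12) = (36 + 70 - 60 - 42)*(9 - 12) = 4*(-3) = -12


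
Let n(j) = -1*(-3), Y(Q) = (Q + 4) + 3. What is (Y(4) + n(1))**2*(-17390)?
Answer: -3408440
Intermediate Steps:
Y(Q) = 7 + Q (Y(Q) = (4 + Q) + 3 = 7 + Q)
n(j) = 3
(Y(4) + n(1))**2*(-17390) = ((7 + 4) + 3)**2*(-17390) = (11 + 3)**2*(-17390) = 14**2*(-17390) = 196*(-17390) = -3408440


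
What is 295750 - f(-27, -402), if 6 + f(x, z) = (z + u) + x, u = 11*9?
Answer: 296086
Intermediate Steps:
u = 99
f(x, z) = 93 + x + z (f(x, z) = -6 + ((z + 99) + x) = -6 + ((99 + z) + x) = -6 + (99 + x + z) = 93 + x + z)
295750 - f(-27, -402) = 295750 - (93 - 27 - 402) = 295750 - 1*(-336) = 295750 + 336 = 296086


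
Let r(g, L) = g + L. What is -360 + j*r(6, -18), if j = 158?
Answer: -2256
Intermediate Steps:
r(g, L) = L + g
-360 + j*r(6, -18) = -360 + 158*(-18 + 6) = -360 + 158*(-12) = -360 - 1896 = -2256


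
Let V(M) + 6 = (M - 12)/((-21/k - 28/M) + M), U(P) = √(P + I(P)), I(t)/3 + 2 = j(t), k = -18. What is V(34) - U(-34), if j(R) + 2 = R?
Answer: -18774/3503 - 2*I*√37 ≈ -5.3594 - 12.166*I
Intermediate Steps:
j(R) = -2 + R
I(t) = -12 + 3*t (I(t) = -6 + 3*(-2 + t) = -6 + (-6 + 3*t) = -12 + 3*t)
U(P) = √(-12 + 4*P) (U(P) = √(P + (-12 + 3*P)) = √(-12 + 4*P))
V(M) = -6 + (-12 + M)/(7/6 + M - 28/M) (V(M) = -6 + (M - 12)/((-21/(-18) - 28/M) + M) = -6 + (-12 + M)/((-21*(-1/18) - 28/M) + M) = -6 + (-12 + M)/((7/6 - 28/M) + M) = -6 + (-12 + M)/(7/6 + M - 28/M))
V(34) - U(-34) = 6*(168 - 19*34 - 5*34²)/(-168 + 6*34² + 7*34) - 2*√(-3 - 34) = 6*(168 - 646 - 5*1156)/(-168 + 6*1156 + 238) - 2*√(-37) = 6*(168 - 646 - 5780)/(-168 + 6936 + 238) - 2*I*√37 = 6*(-6258)/7006 - 2*I*√37 = 6*(1/7006)*(-6258) - 2*I*√37 = -18774/3503 - 2*I*√37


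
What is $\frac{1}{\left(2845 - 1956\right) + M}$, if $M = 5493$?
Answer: $\frac{1}{6382} \approx 0.00015669$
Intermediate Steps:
$\frac{1}{\left(2845 - 1956\right) + M} = \frac{1}{\left(2845 - 1956\right) + 5493} = \frac{1}{889 + 5493} = \frac{1}{6382}$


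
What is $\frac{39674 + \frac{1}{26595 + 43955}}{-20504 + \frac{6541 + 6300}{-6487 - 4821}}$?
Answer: $- \frac{15825549963454}{8179287375075} \approx -1.9348$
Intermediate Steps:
$\frac{39674 + \frac{1}{26595 + 43955}}{-20504 + \frac{6541 + 6300}{-6487 - 4821}} = \frac{39674 + \frac{1}{70550}}{-20504 + \frac{12841}{-11308}} = \frac{39674 + \frac{1}{70550}}{-20504 + 12841 \left(- \frac{1}{11308}\right)} = \frac{2799000701}{70550 \left(-20504 - \frac{12841}{11308}\right)} = \frac{2799000701}{70550 \left(- \frac{231872073}{11308}\right)} = \frac{2799000701}{70550} \left(- \frac{11308}{231872073}\right) = - \frac{15825549963454}{8179287375075}$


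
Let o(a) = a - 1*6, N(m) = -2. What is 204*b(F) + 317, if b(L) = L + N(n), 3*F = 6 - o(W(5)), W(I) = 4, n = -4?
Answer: 453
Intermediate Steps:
o(a) = -6 + a (o(a) = a - 6 = -6 + a)
F = 8/3 (F = (6 - (-6 + 4))/3 = (6 - 1*(-2))/3 = (6 + 2)/3 = (⅓)*8 = 8/3 ≈ 2.6667)
b(L) = -2 + L (b(L) = L - 2 = -2 + L)
204*b(F) + 317 = 204*(-2 + 8/3) + 317 = 204*(⅔) + 317 = 136 + 317 = 453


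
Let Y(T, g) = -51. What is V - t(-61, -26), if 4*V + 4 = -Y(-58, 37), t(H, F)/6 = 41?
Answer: -937/4 ≈ -234.25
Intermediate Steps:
t(H, F) = 246 (t(H, F) = 6*41 = 246)
V = 47/4 (V = -1 + (-1*(-51))/4 = -1 + (¼)*51 = -1 + 51/4 = 47/4 ≈ 11.750)
V - t(-61, -26) = 47/4 - 1*246 = 47/4 - 246 = -937/4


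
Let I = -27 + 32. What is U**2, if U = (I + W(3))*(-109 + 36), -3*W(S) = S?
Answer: 85264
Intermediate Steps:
W(S) = -S/3
I = 5
U = -292 (U = (5 - 1/3*3)*(-109 + 36) = (5 - 1)*(-73) = 4*(-73) = -292)
U**2 = (-292)**2 = 85264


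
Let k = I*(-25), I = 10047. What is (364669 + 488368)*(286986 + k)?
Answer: 30548108007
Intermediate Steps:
k = -251175 (k = 10047*(-25) = -251175)
(364669 + 488368)*(286986 + k) = (364669 + 488368)*(286986 - 251175) = 853037*35811 = 30548108007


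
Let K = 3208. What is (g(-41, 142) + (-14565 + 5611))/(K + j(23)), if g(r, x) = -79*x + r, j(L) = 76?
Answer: -20213/3284 ≈ -6.1550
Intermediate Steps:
g(r, x) = r - 79*x
(g(-41, 142) + (-14565 + 5611))/(K + j(23)) = ((-41 - 79*142) + (-14565 + 5611))/(3208 + 76) = ((-41 - 11218) - 8954)/3284 = (-11259 - 8954)*(1/3284) = -20213*1/3284 = -20213/3284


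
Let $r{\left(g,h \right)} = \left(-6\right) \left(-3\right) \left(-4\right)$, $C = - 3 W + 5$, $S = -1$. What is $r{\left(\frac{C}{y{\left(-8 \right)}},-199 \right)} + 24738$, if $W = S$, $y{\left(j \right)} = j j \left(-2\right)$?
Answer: $24666$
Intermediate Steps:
$y{\left(j \right)} = - 2 j^{2}$ ($y{\left(j \right)} = j^{2} \left(-2\right) = - 2 j^{2}$)
$W = -1$
$C = 8$ ($C = \left(-3\right) \left(-1\right) + 5 = 3 + 5 = 8$)
$r{\left(g,h \right)} = -72$ ($r{\left(g,h \right)} = 18 \left(-4\right) = -72$)
$r{\left(\frac{C}{y{\left(-8 \right)}},-199 \right)} + 24738 = -72 + 24738 = 24666$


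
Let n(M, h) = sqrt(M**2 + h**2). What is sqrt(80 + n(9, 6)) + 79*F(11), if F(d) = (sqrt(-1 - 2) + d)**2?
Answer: 9322 + sqrt(80 + 3*sqrt(13)) + 1738*I*sqrt(3) ≈ 9331.5 + 3010.3*I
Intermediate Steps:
F(d) = (d + I*sqrt(3))**2 (F(d) = (sqrt(-3) + d)**2 = (I*sqrt(3) + d)**2 = (d + I*sqrt(3))**2)
sqrt(80 + n(9, 6)) + 79*F(11) = sqrt(80 + sqrt(9**2 + 6**2)) + 79*(11 + I*sqrt(3))**2 = sqrt(80 + sqrt(81 + 36)) + 79*(11 + I*sqrt(3))**2 = sqrt(80 + sqrt(117)) + 79*(11 + I*sqrt(3))**2 = sqrt(80 + 3*sqrt(13)) + 79*(11 + I*sqrt(3))**2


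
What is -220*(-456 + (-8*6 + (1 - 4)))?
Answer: 111540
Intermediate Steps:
-220*(-456 + (-8*6 + (1 - 4))) = -220*(-456 + (-48 - 3)) = -220*(-456 - 51) = -220*(-507) = 111540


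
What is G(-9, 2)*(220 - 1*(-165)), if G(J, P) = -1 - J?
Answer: 3080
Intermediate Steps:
G(-9, 2)*(220 - 1*(-165)) = (-1 - 1*(-9))*(220 - 1*(-165)) = (-1 + 9)*(220 + 165) = 8*385 = 3080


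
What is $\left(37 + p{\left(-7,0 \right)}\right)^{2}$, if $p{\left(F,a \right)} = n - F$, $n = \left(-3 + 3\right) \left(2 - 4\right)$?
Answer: $1936$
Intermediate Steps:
$n = 0$ ($n = 0 \left(-2\right) = 0$)
$p{\left(F,a \right)} = - F$ ($p{\left(F,a \right)} = 0 - F = - F$)
$\left(37 + p{\left(-7,0 \right)}\right)^{2} = \left(37 - -7\right)^{2} = \left(37 + 7\right)^{2} = 44^{2} = 1936$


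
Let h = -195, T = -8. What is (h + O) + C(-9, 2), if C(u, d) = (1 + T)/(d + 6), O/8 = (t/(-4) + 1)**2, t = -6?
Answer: -1167/8 ≈ -145.88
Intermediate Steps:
O = 50 (O = 8*(-6/(-4) + 1)**2 = 8*(-6*(-1/4) + 1)**2 = 8*(3/2 + 1)**2 = 8*(5/2)**2 = 8*(25/4) = 50)
C(u, d) = -7/(6 + d) (C(u, d) = (1 - 8)/(d + 6) = -7/(6 + d))
(h + O) + C(-9, 2) = (-195 + 50) - 7/(6 + 2) = -145 - 7/8 = -1167/8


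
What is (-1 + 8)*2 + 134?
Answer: 148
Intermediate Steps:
(-1 + 8)*2 + 134 = 7*2 + 134 = 14 + 134 = 148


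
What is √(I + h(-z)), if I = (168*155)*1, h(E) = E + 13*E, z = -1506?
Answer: 6*√1309 ≈ 217.08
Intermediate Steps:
h(E) = 14*E
I = 26040 (I = 26040*1 = 26040)
√(I + h(-z)) = √(26040 + 14*(-1*(-1506))) = √(26040 + 14*1506) = √(26040 + 21084) = √47124 = 6*√1309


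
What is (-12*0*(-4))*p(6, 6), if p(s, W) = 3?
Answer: 0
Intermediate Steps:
(-12*0*(-4))*p(6, 6) = (-12*0*(-4))*3 = (0*(-4))*3 = 0*3 = 0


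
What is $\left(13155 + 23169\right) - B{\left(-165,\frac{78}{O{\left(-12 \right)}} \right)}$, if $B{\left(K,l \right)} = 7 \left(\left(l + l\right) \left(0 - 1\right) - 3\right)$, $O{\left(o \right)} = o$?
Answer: $36254$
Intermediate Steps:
$B{\left(K,l \right)} = -21 - 14 l$ ($B{\left(K,l \right)} = 7 \left(2 l \left(-1\right) - 3\right) = 7 \left(- 2 l - 3\right) = 7 \left(-3 - 2 l\right) = -21 - 14 l$)
$\left(13155 + 23169\right) - B{\left(-165,\frac{78}{O{\left(-12 \right)}} \right)} = \left(13155 + 23169\right) - \left(-21 - 14 \frac{78}{-12}\right) = 36324 - \left(-21 - 14 \cdot 78 \left(- \frac{1}{12}\right)\right) = 36324 - \left(-21 - -91\right) = 36324 - \left(-21 + 91\right) = 36324 - 70 = 36254$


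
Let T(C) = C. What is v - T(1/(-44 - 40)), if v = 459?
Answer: 38557/84 ≈ 459.01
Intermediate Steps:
v - T(1/(-44 - 40)) = 459 - 1/(-44 - 40) = 459 - 1/(-84) = 459 - 1*(-1/84) = 459 + 1/84 = 38557/84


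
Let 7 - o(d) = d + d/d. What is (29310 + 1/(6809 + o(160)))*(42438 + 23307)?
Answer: 2564818312599/1331 ≈ 1.9270e+9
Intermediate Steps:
o(d) = 6 - d (o(d) = 7 - (d + d/d) = 7 - (d + 1) = 7 - (1 + d) = 7 + (-1 - d) = 6 - d)
(29310 + 1/(6809 + o(160)))*(42438 + 23307) = (29310 + 1/(6809 + (6 - 1*160)))*(42438 + 23307) = (29310 + 1/(6809 + (6 - 160)))*65745 = (29310 + 1/(6809 - 154))*65745 = (29310 + 1/6655)*65745 = (195058051/6655)*65745 = 2564818312599/1331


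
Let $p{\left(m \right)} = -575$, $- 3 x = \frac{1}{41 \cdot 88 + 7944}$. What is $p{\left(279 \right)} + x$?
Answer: $- \frac{19927201}{34656} \approx -575.0$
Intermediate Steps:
$x = - \frac{1}{34656}$ ($x = - \frac{1}{3 \left(41 \cdot 88 + 7944\right)} = - \frac{1}{3 \left(3608 + 7944\right)} = - \frac{1}{3 \cdot 11552} = \left(- \frac{1}{3}\right) \frac{1}{11552} = - \frac{1}{34656} \approx -2.8855 \cdot 10^{-5}$)
$p{\left(279 \right)} + x = -575 - \frac{1}{34656} = - \frac{19927201}{34656}$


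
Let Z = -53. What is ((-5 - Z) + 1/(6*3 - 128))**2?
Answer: 27867841/12100 ≈ 2303.1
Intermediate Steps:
((-5 - Z) + 1/(6*3 - 128))**2 = ((-5 - 1*(-53)) + 1/(6*3 - 128))**2 = ((-5 + 53) + 1/(18 - 128))**2 = (48 + 1/(-110))**2 = (48 - 1/110)**2 = (5279/110)**2 = 27867841/12100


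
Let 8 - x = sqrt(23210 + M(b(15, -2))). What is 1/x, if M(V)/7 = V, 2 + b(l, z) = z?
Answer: -4/11559 - sqrt(23182)/23118 ≈ -0.0069321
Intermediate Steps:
b(l, z) = -2 + z
M(V) = 7*V
x = 8 - sqrt(23182) (x = 8 - sqrt(23210 + 7*(-2 - 2)) = 8 - sqrt(23210 + 7*(-4)) = 8 - sqrt(23210 - 28) = 8 - sqrt(23182) ≈ -144.26)
1/x = 1/(8 - sqrt(23182))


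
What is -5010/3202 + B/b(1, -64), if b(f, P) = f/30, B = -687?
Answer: -32999115/1601 ≈ -20612.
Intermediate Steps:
b(f, P) = f/30 (b(f, P) = f*(1/30) = f/30)
-5010/3202 + B/b(1, -64) = -5010/3202 - 687/((1/30)*1) = -5010*1/3202 - 687/1/30 = -2505/1601 - 687*30 = -2505/1601 - 20610 = -32999115/1601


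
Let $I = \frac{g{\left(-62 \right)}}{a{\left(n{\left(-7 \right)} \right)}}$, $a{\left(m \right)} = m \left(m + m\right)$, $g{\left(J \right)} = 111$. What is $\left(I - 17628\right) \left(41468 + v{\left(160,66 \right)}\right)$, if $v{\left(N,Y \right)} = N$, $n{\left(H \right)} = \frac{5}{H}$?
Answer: $- \frac{18232252254}{25} \approx -7.2929 \cdot 10^{8}$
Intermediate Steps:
$a{\left(m \right)} = 2 m^{2}$ ($a{\left(m \right)} = m 2 m = 2 m^{2}$)
$I = \frac{5439}{50}$ ($I = \frac{111}{2 \left(\frac{5}{-7}\right)^{2}} = \frac{111}{2 \left(5 \left(- \frac{1}{7}\right)\right)^{2}} = \frac{111}{2 \left(- \frac{5}{7}\right)^{2}} = \frac{111}{2 \cdot \frac{25}{49}} = \frac{111}{\frac{50}{49}} = 111 \cdot \frac{49}{50} = \frac{5439}{50} \approx 108.78$)
$\left(I - 17628\right) \left(41468 + v{\left(160,66 \right)}\right) = \left(\frac{5439}{50} - 17628\right) \left(41468 + 160\right) = \left(- \frac{875961}{50}\right) 41628 = - \frac{18232252254}{25}$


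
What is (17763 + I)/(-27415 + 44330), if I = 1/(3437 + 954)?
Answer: 77997334/74273765 ≈ 1.0501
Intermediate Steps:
I = 1/4391 ≈ 0.00022774
(17763 + I)/(-27415 + 44330) = (17763 + 1/4391)/(-27415 + 44330) = (77997334/4391)/16915 = (77997334/4391)*(1/16915) = 77997334/74273765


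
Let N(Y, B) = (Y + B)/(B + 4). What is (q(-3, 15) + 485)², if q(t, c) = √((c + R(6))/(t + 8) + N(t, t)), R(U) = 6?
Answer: 1176116/5 + 582*I*√5 ≈ 2.3522e+5 + 1301.4*I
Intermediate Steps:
N(Y, B) = (B + Y)/(4 + B)
q(t, c) = √((6 + c)/(8 + t) + 2*t/(4 + t)) (q(t, c) = √((c + 6)/(t + 8) + (t + t)/(4 + t)) = √((6 + c)/(8 + t) + (2*t)/(4 + t)) = √((6 + c)/(8 + t) + 2*t/(4 + t)))
(q(-3, 15) + 485)² = (√(((4 - 3)*(6 + 15) + 2*(-3)*(8 - 3))/((4 - 3)*(8 - 3))) + 485)² = (√((1*21 + 2*(-3)*5)/(1*5)) + 485)² = (√(1*(⅕)*(21 - 30)) + 485)² = (√(1*(⅕)*(-9)) + 485)² = (√(-9/5) + 485)² = (3*I*√5/5 + 485)² = (485 + 3*I*√5/5)²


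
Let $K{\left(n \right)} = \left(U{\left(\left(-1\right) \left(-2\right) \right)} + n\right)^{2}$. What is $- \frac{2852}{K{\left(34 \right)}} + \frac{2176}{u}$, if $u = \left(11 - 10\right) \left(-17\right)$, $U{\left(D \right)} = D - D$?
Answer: $- \frac{37705}{289} \approx -130.47$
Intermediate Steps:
$U{\left(D \right)} = 0$
$K{\left(n \right)} = n^{2}$ ($K{\left(n \right)} = \left(0 + n\right)^{2} = n^{2}$)
$u = -17$ ($u = 1 \left(-17\right) = -17$)
$- \frac{2852}{K{\left(34 \right)}} + \frac{2176}{u} = - \frac{2852}{34^{2}} + \frac{2176}{-17} = - \frac{2852}{1156} + 2176 \left(- \frac{1}{17}\right) = \left(-2852\right) \frac{1}{1156} - 128 = - \frac{713}{289} - 128 = - \frac{37705}{289}$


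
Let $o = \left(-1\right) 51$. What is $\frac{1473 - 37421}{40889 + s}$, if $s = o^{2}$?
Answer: $- \frac{17974}{21745} \approx -0.82658$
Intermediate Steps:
$o = -51$
$s = 2601$ ($s = \left(-51\right)^{2} = 2601$)
$\frac{1473 - 37421}{40889 + s} = \frac{1473 - 37421}{40889 + 2601} = - \frac{35948}{43490} = \left(-35948\right) \frac{1}{43490} = - \frac{17974}{21745}$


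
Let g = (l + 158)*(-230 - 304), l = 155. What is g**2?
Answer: 27936448164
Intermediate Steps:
g = -167142 (g = (155 + 158)*(-230 - 304) = 313*(-534) = -167142)
g**2 = (-167142)**2 = 27936448164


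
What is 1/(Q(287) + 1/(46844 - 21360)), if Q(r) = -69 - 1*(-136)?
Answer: 25484/1707429 ≈ 0.014925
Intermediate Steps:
Q(r) = 67 (Q(r) = -69 + 136 = 67)
1/(Q(287) + 1/(46844 - 21360)) = 1/(67 + 1/(46844 - 21360)) = 1/(67 + 1/25484) = 1/(1707429/25484) = 25484/1707429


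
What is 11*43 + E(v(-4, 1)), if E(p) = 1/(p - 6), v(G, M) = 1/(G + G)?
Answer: 23169/49 ≈ 472.84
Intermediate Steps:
v(G, M) = 1/(2*G)
E(p) = 1/(-6 + p)
11*43 + E(v(-4, 1)) = 11*43 + 1/(-6 + (1/2)/(-4)) = 473 + 1/(-6 + (1/2)*(-1/4)) = 473 + 1/(-6 - 1/8) = 473 + 1/(-49/8) = 473 - 8/49 = 23169/49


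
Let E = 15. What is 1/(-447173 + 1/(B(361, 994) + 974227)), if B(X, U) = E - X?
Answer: -973881/435493288412 ≈ -2.2363e-6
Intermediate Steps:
B(X, U) = 15 - X
1/(-447173 + 1/(B(361, 994) + 974227)) = 1/(-447173 + 1/((15 - 1*361) + 974227)) = 1/(-447173 + 1/((15 - 361) + 974227)) = 1/(-447173 + 1/(-346 + 974227)) = 1/(-447173 + 1/973881) = 1/(-435493288412/973881) = -973881/435493288412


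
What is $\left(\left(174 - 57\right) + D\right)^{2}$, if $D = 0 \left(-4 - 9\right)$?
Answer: $13689$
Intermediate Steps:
$D = 0$ ($D = 0 \left(-13\right) = 0$)
$\left(\left(174 - 57\right) + D\right)^{2} = \left(\left(174 - 57\right) + 0\right)^{2} = \left(117 + 0\right)^{2} = 117^{2} = 13689$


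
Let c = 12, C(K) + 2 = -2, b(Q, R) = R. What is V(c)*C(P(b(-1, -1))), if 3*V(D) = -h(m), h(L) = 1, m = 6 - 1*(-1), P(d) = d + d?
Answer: 4/3 ≈ 1.3333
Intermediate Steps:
P(d) = 2*d
C(K) = -4 (C(K) = -2 - 2 = -4)
m = 7 (m = 6 + 1 = 7)
V(D) = -⅓ (V(D) = (-1*1)/3 = (⅓)*(-1) = -⅓)
V(c)*C(P(b(-1, -1))) = -⅓*(-4) = 4/3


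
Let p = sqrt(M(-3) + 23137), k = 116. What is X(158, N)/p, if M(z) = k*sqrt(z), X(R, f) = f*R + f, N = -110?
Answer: -17490/sqrt(23137 + 116*I*sqrt(3)) ≈ -114.98 + 0.49923*I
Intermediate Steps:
X(R, f) = f + R*f (X(R, f) = R*f + f = f + R*f)
M(z) = 116*sqrt(z)
p = sqrt(23137 + 116*I*sqrt(3)) (p = sqrt(116*sqrt(-3) + 23137) = sqrt(116*(I*sqrt(3)) + 23137) = sqrt(116*I*sqrt(3) + 23137) = sqrt(23137 + 116*I*sqrt(3)) ≈ 152.11 + 0.6604*I)
X(158, N)/p = (-110*(1 + 158))/(sqrt(23137 + 116*I*sqrt(3))) = (-110*159)/sqrt(23137 + 116*I*sqrt(3)) = -17490/sqrt(23137 + 116*I*sqrt(3))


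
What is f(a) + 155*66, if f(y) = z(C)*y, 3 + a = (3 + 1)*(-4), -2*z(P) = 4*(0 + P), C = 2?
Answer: 10306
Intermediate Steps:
z(P) = -2*P (z(P) = -2*(0 + P) = -2*P)
a = -19 (a = -3 + (3 + 1)*(-4) = -3 + 4*(-4) = -3 - 16 = -19)
f(y) = -4*y (f(y) = (-2*2)*y = -4*y)
f(a) + 155*66 = -4*(-19) + 155*66 = 76 + 10230 = 10306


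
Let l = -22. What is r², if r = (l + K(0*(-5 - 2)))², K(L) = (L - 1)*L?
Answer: 234256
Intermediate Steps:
K(L) = L*(-1 + L) (K(L) = (-1 + L)*L = L*(-1 + L))
r = 484 (r = (-22 + (0*(-5 - 2))*(-1 + 0*(-5 - 2)))² = (-22 + (0*(-7))*(-1 + 0*(-7)))² = (-22 + 0*(-1 + 0))² = (-22 + 0*(-1))² = (-22 + 0)² = (-22)² = 484)
r² = 484² = 234256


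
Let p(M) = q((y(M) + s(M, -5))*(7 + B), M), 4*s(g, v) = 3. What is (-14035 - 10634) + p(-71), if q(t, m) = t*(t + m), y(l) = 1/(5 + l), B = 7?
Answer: -110178917/4356 ≈ -25294.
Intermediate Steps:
s(g, v) = ¾ (s(g, v) = (¼)*3 = ¾)
q(t, m) = t*(m + t)
p(M) = (21/2 + 14/(5 + M))*(21/2 + M + 14/(5 + M)) (p(M) = ((1/(5 + M) + ¾)*(7 + 7))*(M + (1/(5 + M) + ¾)*(7 + 7)) = ((¾ + 1/(5 + M))*14)*(M + (¾ + 1/(5 + M))*14) = (21/2 + 14/(5 + M))*(M + (21/2 + 14/(5 + M))) = (21/2 + 14/(5 + M))*(21/2 + M + 14/(5 + M)))
(-14035 - 10634) + p(-71) = (-14035 - 10634) + 7*(19 + 3*(-71))*(28 + (5 - 71)*(21 + 2*(-71)))/(4*(5 - 71)²) = -24669 + (7/4)*(19 - 213)*(28 - 66*(21 - 142))/(-66)² = -24669 + (7/4)*(1/4356)*(-194)*(28 - 66*(-121)) = -24669 + (7/4)*(1/4356)*(-194)*(28 + 7986) = -24669 + (7/4)*(1/4356)*(-194)*8014 = -24669 - 2720753/4356 = -110178917/4356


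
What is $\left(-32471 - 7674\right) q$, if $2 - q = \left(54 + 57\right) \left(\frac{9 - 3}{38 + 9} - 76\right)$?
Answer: $- \frac{15894208400}{47} \approx -3.3817 \cdot 10^{8}$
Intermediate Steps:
$q = \frac{395920}{47}$ ($q = 2 - \left(54 + 57\right) \left(\frac{9 - 3}{38 + 9} - 76\right) = 2 - 111 \left(\frac{6}{47} - 76\right) = 2 - 111 \left(- \frac{3566}{47}\right) = 2 - - \frac{395826}{47} = 2 + \frac{395826}{47} = \frac{395920}{47} \approx 8423.8$)
$\left(-32471 - 7674\right) q = \left(-32471 - 7674\right) \frac{395920}{47} = \left(-40145\right) \frac{395920}{47} = - \frac{15894208400}{47}$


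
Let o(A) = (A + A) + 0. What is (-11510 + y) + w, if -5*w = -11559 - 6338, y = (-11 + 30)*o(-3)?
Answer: -40223/5 ≈ -8044.6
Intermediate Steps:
o(A) = 2*A (o(A) = 2*A + 0 = 2*A)
y = -114 (y = (-11 + 30)*(2*(-3)) = 19*(-6) = -114)
w = 17897/5 (w = -(-11559 - 6338)/5 = -1/5*(-17897) = 17897/5 ≈ 3579.4)
(-11510 + y) + w = (-11510 - 114) + 17897/5 = -11624 + 17897/5 = -40223/5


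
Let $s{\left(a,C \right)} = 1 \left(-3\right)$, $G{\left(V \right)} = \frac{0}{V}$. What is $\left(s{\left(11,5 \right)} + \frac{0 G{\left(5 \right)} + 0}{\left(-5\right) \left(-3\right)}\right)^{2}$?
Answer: $9$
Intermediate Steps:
$G{\left(V \right)} = 0$
$s{\left(a,C \right)} = -3$
$\left(s{\left(11,5 \right)} + \frac{0 G{\left(5 \right)} + 0}{\left(-5\right) \left(-3\right)}\right)^{2} = \left(-3 + \frac{0 \cdot 0 + 0}{\left(-5\right) \left(-3\right)}\right)^{2} = \left(-3 + \frac{0 + 0}{15}\right)^{2} = \left(-3 + 0 \cdot \frac{1}{15}\right)^{2} = \left(-3 + 0\right)^{2} = \left(-3\right)^{2} = 9$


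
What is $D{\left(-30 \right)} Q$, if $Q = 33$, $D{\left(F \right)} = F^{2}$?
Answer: $29700$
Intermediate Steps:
$D{\left(-30 \right)} Q = \left(-30\right)^{2} \cdot 33 = 900 \cdot 33 = 29700$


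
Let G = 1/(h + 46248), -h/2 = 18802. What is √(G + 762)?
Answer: √14233921369/4322 ≈ 27.604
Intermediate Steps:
h = -37604 (h = -2*18802 = -37604)
G = 1/8644 (G = 1/(-37604 + 46248) = 1/8644 ≈ 0.00011569)
√(G + 762) = √(1/8644 + 762) = √(6586729/8644) = √14233921369/4322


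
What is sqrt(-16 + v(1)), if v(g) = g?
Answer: I*sqrt(15) ≈ 3.873*I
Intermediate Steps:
sqrt(-16 + v(1)) = sqrt(-16 + 1) = sqrt(-15) = I*sqrt(15)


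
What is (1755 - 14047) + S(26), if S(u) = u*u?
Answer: -11616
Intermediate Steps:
S(u) = u²
(1755 - 14047) + S(26) = (1755 - 14047) + 26² = -12292 + 676 = -11616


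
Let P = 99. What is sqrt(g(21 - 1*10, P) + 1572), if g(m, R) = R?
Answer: sqrt(1671) ≈ 40.878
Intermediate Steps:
sqrt(g(21 - 1*10, P) + 1572) = sqrt(99 + 1572) = sqrt(1671)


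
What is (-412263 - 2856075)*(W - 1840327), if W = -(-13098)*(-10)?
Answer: 6442897577766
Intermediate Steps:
W = -130980 (W = -354*370 = -130980)
(-412263 - 2856075)*(W - 1840327) = (-412263 - 2856075)*(-130980 - 1840327) = -3268338*(-1971307) = 6442897577766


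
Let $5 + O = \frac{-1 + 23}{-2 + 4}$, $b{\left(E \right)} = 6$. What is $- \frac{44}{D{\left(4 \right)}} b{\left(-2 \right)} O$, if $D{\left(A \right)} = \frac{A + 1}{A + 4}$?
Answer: $- \frac{12672}{5} \approx -2534.4$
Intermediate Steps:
$O = 6$ ($O = -5 + \frac{-1 + 23}{-2 + 4} = -5 + \frac{22}{2} = -5 + 22 \cdot \frac{1}{2} = -5 + 11 = 6$)
$D{\left(A \right)} = \frac{1 + A}{4 + A}$
$- \frac{44}{D{\left(4 \right)}} b{\left(-2 \right)} O = - \frac{44}{\frac{1}{4 + 4} \left(1 + 4\right)} 6 \cdot 6 = - \frac{44}{\frac{1}{8} \cdot 5} \cdot 6 \cdot 6 = - \frac{44}{\frac{5}{8}} \cdot 6 \cdot 6 = \left(-44\right) \frac{8}{5} \cdot 6 \cdot 6 = \left(- \frac{352}{5}\right) 6 \cdot 6 = \left(- \frac{2112}{5}\right) 6 = - \frac{12672}{5}$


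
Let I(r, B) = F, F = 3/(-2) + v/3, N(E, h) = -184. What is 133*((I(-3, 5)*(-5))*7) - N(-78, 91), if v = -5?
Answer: 89549/6 ≈ 14925.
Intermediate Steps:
F = -19/6 (F = 3/(-2) - 5/3 = 3*(-½) - 5*⅓ = -3/2 - 5/3 = -19/6 ≈ -3.1667)
I(r, B) = -19/6
133*((I(-3, 5)*(-5))*7) - N(-78, 91) = 133*(-19/6*(-5)*7) - 1*(-184) = 133*((95/6)*7) + 184 = 133*(665/6) + 184 = 88445/6 + 184 = 89549/6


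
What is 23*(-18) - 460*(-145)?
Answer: 66286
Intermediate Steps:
23*(-18) - 460*(-145) = -414 + 66700 = 66286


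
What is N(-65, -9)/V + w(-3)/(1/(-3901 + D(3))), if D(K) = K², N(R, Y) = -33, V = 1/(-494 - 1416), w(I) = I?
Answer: 74706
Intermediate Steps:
V = -1/1910 (V = 1/(-1910) = -1/1910 ≈ -0.00052356)
N(-65, -9)/V + w(-3)/(1/(-3901 + D(3))) = -33/(-1/1910) - 3/(1/(-3901 + 3²)) = -33*(-1910) - 3/(1/(-3901 + 9)) = 63030 - 3/(1/(-3892)) = 63030 - 3/(-1/3892) = 63030 - 3*(-3892) = 63030 + 11676 = 74706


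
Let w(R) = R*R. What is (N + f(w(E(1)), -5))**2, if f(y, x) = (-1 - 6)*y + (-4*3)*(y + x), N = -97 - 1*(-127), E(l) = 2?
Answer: 196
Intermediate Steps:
N = 30 (N = -97 + 127 = 30)
w(R) = R**2
f(y, x) = -19*y - 12*x (f(y, x) = -7*y - 12*(x + y) = -7*y + (-12*x - 12*y) = -19*y - 12*x)
(N + f(w(E(1)), -5))**2 = (30 + (-19*2**2 - 12*(-5)))**2 = (30 + (-19*4 + 60))**2 = (30 + (-76 + 60))**2 = (30 - 16)**2 = 14**2 = 196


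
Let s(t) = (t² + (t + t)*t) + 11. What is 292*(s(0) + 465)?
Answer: 138992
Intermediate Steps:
s(t) = 11 + 3*t² (s(t) = (t² + (2*t)*t) + 11 = (t² + 2*t²) + 11 = 3*t² + 11 = 11 + 3*t²)
292*(s(0) + 465) = 292*((11 + 3*0²) + 465) = 292*((11 + 3*0) + 465) = 292*((11 + 0) + 465) = 292*(11 + 465) = 292*476 = 138992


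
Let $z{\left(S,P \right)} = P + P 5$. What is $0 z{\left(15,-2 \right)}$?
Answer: $0$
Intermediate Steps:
$z{\left(S,P \right)} = 6 P$ ($z{\left(S,P \right)} = P + 5 P = 6 P$)
$0 z{\left(15,-2 \right)} = 0 \cdot 6 \left(-2\right) = 0 \left(-12\right) = 0$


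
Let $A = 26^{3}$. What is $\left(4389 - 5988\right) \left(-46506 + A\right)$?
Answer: $46259070$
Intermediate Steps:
$A = 17576$
$\left(4389 - 5988\right) \left(-46506 + A\right) = \left(4389 - 5988\right) \left(-46506 + 17576\right) = \left(-1599\right) \left(-28930\right) = 46259070$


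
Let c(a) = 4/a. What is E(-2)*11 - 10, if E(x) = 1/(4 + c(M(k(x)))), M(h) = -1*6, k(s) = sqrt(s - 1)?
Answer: -67/10 ≈ -6.7000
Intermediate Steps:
k(s) = sqrt(-1 + s)
M(h) = -6
E(x) = 3/10 (E(x) = 1/(4 + 4/(-6)) = 1/(4 + 4*(-1/6)) = 1/(4 - 2/3) = 1/(10/3) = 3/10)
E(-2)*11 - 10 = (3/10)*11 - 10 = 33/10 - 10 = -67/10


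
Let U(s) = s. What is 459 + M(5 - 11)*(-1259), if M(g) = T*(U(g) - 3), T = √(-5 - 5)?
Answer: 459 + 11331*I*√10 ≈ 459.0 + 35832.0*I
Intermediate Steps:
T = I*√10 (T = √(-10) = I*√10 ≈ 3.1623*I)
M(g) = I*√10*(-3 + g) (M(g) = (I*√10)*(g - 3) = (I*√10)*(-3 + g) = I*√10*(-3 + g))
459 + M(5 - 11)*(-1259) = 459 + (I*√10*(-3 + (5 - 11)))*(-1259) = 459 + (I*√10*(-3 - 6))*(-1259) = 459 + (I*√10*(-9))*(-1259) = 459 - 9*I*√10*(-1259) = 459 + 11331*I*√10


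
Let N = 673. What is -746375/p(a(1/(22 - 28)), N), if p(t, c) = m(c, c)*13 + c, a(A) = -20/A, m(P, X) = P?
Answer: -106625/1346 ≈ -79.216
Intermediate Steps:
p(t, c) = 14*c (p(t, c) = c*13 + c = 13*c + c = 14*c)
-746375/p(a(1/(22 - 28)), N) = -746375/(14*673) = -746375/9422 = -746375*1/9422 = -106625/1346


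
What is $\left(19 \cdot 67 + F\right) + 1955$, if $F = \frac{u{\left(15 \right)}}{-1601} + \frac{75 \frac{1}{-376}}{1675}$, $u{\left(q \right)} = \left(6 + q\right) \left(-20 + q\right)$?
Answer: $\frac{130195601733}{40332392} \approx 3228.1$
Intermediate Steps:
$u{\left(q \right)} = \left(-20 + q\right) \left(6 + q\right)$
$F = \frac{2640357}{40332392}$ ($F = \frac{-120 + 15^{2} - 210}{-1601} + \frac{75 \frac{1}{-376}}{1675} = \left(-120 + 225 - 210\right) \left(- \frac{1}{1601}\right) + 75 \left(- \frac{1}{376}\right) \frac{1}{1675} = \left(-105\right) \left(- \frac{1}{1601}\right) - \frac{3}{25192} = \frac{105}{1601} - \frac{3}{25192} = \frac{2640357}{40332392} \approx 0.065465$)
$\left(19 \cdot 67 + F\right) + 1955 = \left(19 \cdot 67 + \frac{2640357}{40332392}\right) + 1955 = \left(1273 + \frac{2640357}{40332392}\right) + 1955 = \frac{51345775373}{40332392} + 1955 = \frac{130195601733}{40332392}$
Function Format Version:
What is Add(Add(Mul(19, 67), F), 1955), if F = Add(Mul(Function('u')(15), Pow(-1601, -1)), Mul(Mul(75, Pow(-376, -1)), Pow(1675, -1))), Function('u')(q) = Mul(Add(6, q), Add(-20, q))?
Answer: Rational(130195601733, 40332392) ≈ 3228.1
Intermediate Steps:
Function('u')(q) = Mul(Add(-20, q), Add(6, q))
F = Rational(2640357, 40332392) (F = Add(Mul(Add(-120, Pow(15, 2), Mul(-14, 15)), Pow(-1601, -1)), Mul(Mul(75, Pow(-376, -1)), Pow(1675, -1))) = Add(Mul(Add(-120, 225, -210), Rational(-1, 1601)), Mul(Mul(75, Rational(-1, 376)), Rational(1, 1675))) = Add(Mul(-105, Rational(-1, 1601)), Mul(Rational(-75, 376), Rational(1, 1675))) = Add(Rational(105, 1601), Rational(-3, 25192)) = Rational(2640357, 40332392) ≈ 0.065465)
Add(Add(Mul(19, 67), F), 1955) = Add(Add(Mul(19, 67), Rational(2640357, 40332392)), 1955) = Add(Add(1273, Rational(2640357, 40332392)), 1955) = Add(Rational(51345775373, 40332392), 1955) = Rational(130195601733, 40332392)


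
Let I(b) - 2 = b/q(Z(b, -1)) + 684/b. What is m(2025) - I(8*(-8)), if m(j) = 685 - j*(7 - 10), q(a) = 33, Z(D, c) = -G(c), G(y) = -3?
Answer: 3574891/528 ≈ 6770.6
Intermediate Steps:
Z(D, c) = 3 (Z(D, c) = -1*(-3) = 3)
I(b) = 2 + 684/b + b/33 (I(b) = 2 + (b/33 + 684/b) = 2 + (684/b + b/33) = 2 + 684/b + b/33)
m(j) = 685 + 3*j (m(j) = 685 - j*(-3) = 685 - (-3)*j = 685 + 3*j)
m(2025) - I(8*(-8)) = (685 + 3*2025) - (2 + 684/((8*(-8))) + (8*(-8))/33) = (685 + 6075) - (2 + 684/(-64) + (1/33)*(-64)) = 6760 - (2 + 684*(-1/64) - 64/33) = 6760 - (2 - 171/16 - 64/33) = 6760 - 1*(-5611/528) = 6760 + 5611/528 = 3574891/528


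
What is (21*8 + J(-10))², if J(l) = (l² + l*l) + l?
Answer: 128164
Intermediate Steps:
J(l) = l + 2*l² (J(l) = (l² + l²) + l = 2*l² + l = l + 2*l²)
(21*8 + J(-10))² = (21*8 - 10*(1 + 2*(-10)))² = (168 - 10*(1 - 20))² = (168 - 10*(-19))² = (168 + 190)² = 358² = 128164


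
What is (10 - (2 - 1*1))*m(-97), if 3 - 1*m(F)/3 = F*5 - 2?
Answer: 13230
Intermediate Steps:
m(F) = 15 - 15*F (m(F) = 9 - 3*(F*5 - 2) = 9 - 3*(5*F - 2) = 9 - 3*(-2 + 5*F) = 9 + (6 - 15*F) = 15 - 15*F)
(10 - (2 - 1*1))*m(-97) = (10 - (2 - 1*1))*(15 - 15*(-97)) = (10 - (2 - 1))*(15 + 1455) = (10 - 1*1)*1470 = (10 - 1)*1470 = 9*1470 = 13230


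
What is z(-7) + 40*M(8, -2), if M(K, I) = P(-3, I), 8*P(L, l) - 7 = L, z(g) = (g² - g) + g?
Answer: 69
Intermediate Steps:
z(g) = g²
P(L, l) = 7/8 + L/8
M(K, I) = ½ (M(K, I) = 7/8 + (⅛)*(-3) = 7/8 - 3/8 = ½)
z(-7) + 40*M(8, -2) = (-7)² + 40*(½) = 49 + 20 = 69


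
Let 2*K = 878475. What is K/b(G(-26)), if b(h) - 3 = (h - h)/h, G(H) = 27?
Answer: 292825/2 ≈ 1.4641e+5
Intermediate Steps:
K = 878475/2 (K = (½)*878475 = 878475/2 ≈ 4.3924e+5)
b(h) = 3 (b(h) = 3 + (h - h)/h = 3 + 0/h = 3 + 0 = 3)
K/b(G(-26)) = (878475/2)/3 = (878475/2)*(⅓) = 292825/2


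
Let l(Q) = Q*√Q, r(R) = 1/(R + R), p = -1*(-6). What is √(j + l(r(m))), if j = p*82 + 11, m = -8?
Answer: √(32192 - I)/8 ≈ 22.428 - 0.00034834*I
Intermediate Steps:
p = 6
r(R) = 1/(2*R)
j = 503 (j = 6*82 + 11 = 492 + 11 = 503)
l(Q) = Q^(3/2)
√(j + l(r(m))) = √(503 + ((½)/(-8))^(3/2)) = √(503 + ((½)*(-⅛))^(3/2)) = √(503 + (-1/16)^(3/2)) = √(503 - I/64)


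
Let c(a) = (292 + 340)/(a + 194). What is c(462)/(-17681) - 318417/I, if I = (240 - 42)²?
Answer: -6994809655/861206148 ≈ -8.1221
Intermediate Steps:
c(a) = 632/(194 + a)
I = 39204 (I = 198² = 39204)
c(462)/(-17681) - 318417/I = (632/(194 + 462))/(-17681) - 318417/39204 = (632/656)*(-1/17681) - 318417*1/39204 = (632*(1/656))*(-1/17681) - 9649/1188 = (79/82)*(-1/17681) - 9649/1188 = -79/1449842 - 9649/1188 = -6994809655/861206148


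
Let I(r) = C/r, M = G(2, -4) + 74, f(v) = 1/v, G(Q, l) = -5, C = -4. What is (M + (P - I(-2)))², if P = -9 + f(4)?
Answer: 54289/16 ≈ 3393.1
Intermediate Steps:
M = 69 (M = -5 + 74 = 69)
I(r) = -4/r
P = -35/4 (P = -9 + 1/4 = -9 + ¼ = -35/4 ≈ -8.7500)
(M + (P - I(-2)))² = (69 + (-35/4 - (-4)/(-2)))² = (69 + (-35/4 - (-4)*(-1)/2))² = (69 + (-35/4 - 1*2))² = (69 + (-35/4 - 2))² = (69 - 43/4)² = (233/4)² = 54289/16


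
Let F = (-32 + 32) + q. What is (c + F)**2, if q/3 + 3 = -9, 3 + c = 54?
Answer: 225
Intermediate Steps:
c = 51 (c = -3 + 54 = 51)
q = -36 (q = -9 + 3*(-9) = -9 - 27 = -36)
F = -36 (F = (-32 + 32) - 36 = 0 - 36 = -36)
(c + F)**2 = (51 - 36)**2 = 15**2 = 225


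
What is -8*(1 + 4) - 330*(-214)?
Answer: 70580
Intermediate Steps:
-8*(1 + 4) - 330*(-214) = -8*5 + 70620 = -40 + 70620 = 70580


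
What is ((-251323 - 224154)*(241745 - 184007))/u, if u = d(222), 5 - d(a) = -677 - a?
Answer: -13726545513/452 ≈ -3.0368e+7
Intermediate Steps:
d(a) = 682 + a (d(a) = 5 - (-677 - a) = 5 + (677 + a) = 682 + a)
u = 904 (u = 682 + 222 = 904)
((-251323 - 224154)*(241745 - 184007))/u = ((-251323 - 224154)*(241745 - 184007))/904 = -475477*57738*(1/904) = -27453091026*1/904 = -13726545513/452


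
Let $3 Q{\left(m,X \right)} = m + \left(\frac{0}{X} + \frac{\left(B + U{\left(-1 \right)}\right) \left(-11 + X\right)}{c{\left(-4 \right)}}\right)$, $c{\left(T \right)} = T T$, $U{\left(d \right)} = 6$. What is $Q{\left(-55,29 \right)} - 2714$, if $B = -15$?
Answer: $- \frac{65657}{24} \approx -2735.7$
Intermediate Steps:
$c{\left(T \right)} = T^{2}$
$Q{\left(m,X \right)} = \frac{33}{16} - \frac{3 X}{16} + \frac{m}{3}$ ($Q{\left(m,X \right)} = \frac{m + \left(\frac{0}{X} + \frac{\left(-15 + 6\right) \left(-11 + X\right)}{\left(-4\right)^{2}}\right)}{3} = \frac{m + \left(0 + \frac{\left(-9\right) \left(-11 + X\right)}{16}\right)}{3} = \frac{m + \left(0 + \left(99 - 9 X\right) \frac{1}{16}\right)}{3} = \frac{m + \left(0 - \left(- \frac{99}{16} + \frac{9 X}{16}\right)\right)}{3} = \frac{m - \left(- \frac{99}{16} + \frac{9 X}{16}\right)}{3} = \frac{\frac{99}{16} + m - \frac{9 X}{16}}{3} = \frac{33}{16} - \frac{3 X}{16} + \frac{m}{3}$)
$Q{\left(-55,29 \right)} - 2714 = \left(\frac{33}{16} - \frac{87}{16} + \frac{1}{3} \left(-55\right)\right) - 2714 = \left(\frac{33}{16} - \frac{87}{16} - \frac{55}{3}\right) - 2714 = - \frac{521}{24} - 2714 = - \frac{65657}{24}$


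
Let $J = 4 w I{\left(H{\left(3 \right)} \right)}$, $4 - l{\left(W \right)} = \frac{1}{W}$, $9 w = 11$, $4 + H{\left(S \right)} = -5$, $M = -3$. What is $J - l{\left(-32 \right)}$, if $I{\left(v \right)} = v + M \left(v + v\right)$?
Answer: $\frac{6911}{32} \approx 215.97$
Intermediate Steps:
$H{\left(S \right)} = -9$ ($H{\left(S \right)} = -4 - 5 = -9$)
$w = \frac{11}{9}$ ($w = \frac{1}{9} \cdot 11 = \frac{11}{9} \approx 1.2222$)
$I{\left(v \right)} = - 5 v$ ($I{\left(v \right)} = v - 3 \left(v + v\right) = v - 3 \cdot 2 v = v - 6 v = - 5 v$)
$l{\left(W \right)} = 4 - \frac{1}{W}$
$J = 220$ ($J = 4 \cdot \frac{11}{9} \left(\left(-5\right) \left(-9\right)\right) = \frac{44}{9} \cdot 45 = 220$)
$J - l{\left(-32 \right)} = 220 - \left(4 - \frac{1}{-32}\right) = 220 - \left(4 - - \frac{1}{32}\right) = 220 - \left(4 + \frac{1}{32}\right) = 220 - \frac{129}{32} = \frac{6911}{32}$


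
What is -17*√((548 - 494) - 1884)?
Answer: -17*I*√1830 ≈ -727.23*I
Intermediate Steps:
-17*√((548 - 494) - 1884) = -17*√(54 - 1884) = -17*I*√1830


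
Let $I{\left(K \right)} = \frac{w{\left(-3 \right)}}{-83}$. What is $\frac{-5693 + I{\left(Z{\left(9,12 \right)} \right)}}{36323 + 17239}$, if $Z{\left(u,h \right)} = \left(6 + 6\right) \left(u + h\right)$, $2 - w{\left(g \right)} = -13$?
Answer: $- \frac{236267}{2222823} \approx -0.10629$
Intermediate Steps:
$w{\left(g \right)} = 15$ ($w{\left(g \right)} = 2 - -13 = 2 + 13 = 15$)
$Z{\left(u,h \right)} = 12 h + 12 u$ ($Z{\left(u,h \right)} = 12 \left(h + u\right) = 12 h + 12 u$)
$I{\left(K \right)} = - \frac{15}{83}$ ($I{\left(K \right)} = \frac{15}{-83} = 15 \left(- \frac{1}{83}\right) = - \frac{15}{83}$)
$\frac{-5693 + I{\left(Z{\left(9,12 \right)} \right)}}{36323 + 17239} = \frac{-5693 - \frac{15}{83}}{36323 + 17239} = - \frac{472534}{83 \cdot 53562} = \left(- \frac{472534}{83}\right) \frac{1}{53562} = - \frac{236267}{2222823}$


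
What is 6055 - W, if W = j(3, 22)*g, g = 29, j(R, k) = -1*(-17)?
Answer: 5562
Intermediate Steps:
j(R, k) = 17
W = 493 (W = 17*29 = 493)
6055 - W = 6055 - 1*493 = 6055 - 493 = 5562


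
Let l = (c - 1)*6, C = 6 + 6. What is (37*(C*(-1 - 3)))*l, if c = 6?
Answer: -53280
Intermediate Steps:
C = 12
l = 30 (l = (6 - 1)*6 = 5*6 = 30)
(37*(C*(-1 - 3)))*l = (37*(12*(-1 - 3)))*30 = (37*(12*(-4)))*30 = (37*(-48))*30 = -1776*30 = -53280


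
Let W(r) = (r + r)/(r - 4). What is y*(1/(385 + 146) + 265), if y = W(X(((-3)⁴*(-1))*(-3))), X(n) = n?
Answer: 7598664/14101 ≈ 538.87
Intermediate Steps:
W(r) = 2*r/(-4 + r) (W(r) = (2*r)/(-4 + r) = 2*r/(-4 + r))
y = 486/239 (y = 2*(((-3)⁴*(-1))*(-3))/(-4 + ((-3)⁴*(-1))*(-3)) = 2*((81*(-1))*(-3))/(-4 + (81*(-1))*(-3)) = 2*(-81*(-3))/(-4 - 81*(-3)) = 2*243/(-4 + 243) = 2*243/239 = 2*243*(1/239) = 486/239 ≈ 2.0335)
y*(1/(385 + 146) + 265) = 486*(1/(385 + 146) + 265)/239 = 486*(1/531 + 265)/239 = (486/239)*(140716/531) = 7598664/14101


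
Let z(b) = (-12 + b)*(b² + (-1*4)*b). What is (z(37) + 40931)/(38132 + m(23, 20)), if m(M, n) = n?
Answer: 8932/4769 ≈ 1.8729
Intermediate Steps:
z(b) = (-12 + b)*(b² - 4*b)
(z(37) + 40931)/(38132 + m(23, 20)) = (37*(48 + 37² - 16*37) + 40931)/(38132 + 20) = (37*(48 + 1369 - 592) + 40931)/38152 = (37*825 + 40931)*(1/38152) = (30525 + 40931)*(1/38152) = 71456*(1/38152) = 8932/4769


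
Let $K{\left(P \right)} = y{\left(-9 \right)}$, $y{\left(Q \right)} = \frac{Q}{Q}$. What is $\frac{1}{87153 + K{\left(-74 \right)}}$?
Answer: $\frac{1}{87154} \approx 1.1474 \cdot 10^{-5}$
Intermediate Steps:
$y{\left(Q \right)} = 1$
$K{\left(P \right)} = 1$
$\frac{1}{87153 + K{\left(-74 \right)}} = \frac{1}{87153 + 1} = \frac{1}{87154}$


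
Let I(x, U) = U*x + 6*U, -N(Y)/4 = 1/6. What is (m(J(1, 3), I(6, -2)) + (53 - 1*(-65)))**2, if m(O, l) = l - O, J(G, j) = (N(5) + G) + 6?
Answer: 69169/9 ≈ 7685.4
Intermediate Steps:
N(Y) = -2/3 (N(Y) = -4/6 = -4*1/6 = -2/3)
I(x, U) = 6*U + U*x
J(G, j) = 16/3 + G (J(G, j) = (-2/3 + G) + 6 = 16/3 + G)
(m(J(1, 3), I(6, -2)) + (53 - 1*(-65)))**2 = ((-2*(6 + 6) - (16/3 + 1)) + (53 - 1*(-65)))**2 = ((-2*12 - 1*19/3) + (53 + 65))**2 = ((-24 - 19/3) + 118)**2 = (-91/3 + 118)**2 = (263/3)**2 = 69169/9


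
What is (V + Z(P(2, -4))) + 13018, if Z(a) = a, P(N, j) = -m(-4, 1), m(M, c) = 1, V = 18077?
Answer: 31094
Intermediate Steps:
P(N, j) = -1 (P(N, j) = -1*1 = -1)
(V + Z(P(2, -4))) + 13018 = (18077 - 1) + 13018 = 18076 + 13018 = 31094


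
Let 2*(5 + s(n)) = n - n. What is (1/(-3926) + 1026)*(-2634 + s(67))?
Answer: -817699225/302 ≈ -2.7076e+6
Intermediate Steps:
s(n) = -5 (s(n) = -5 + (n - n)/2 = -5 + (½)*0 = -5 + 0 = -5)
(1/(-3926) + 1026)*(-2634 + s(67)) = (1/(-3926) + 1026)*(-2634 - 5) = (-1/3926 + 1026)*(-2639) = (4028075/3926)*(-2639) = -817699225/302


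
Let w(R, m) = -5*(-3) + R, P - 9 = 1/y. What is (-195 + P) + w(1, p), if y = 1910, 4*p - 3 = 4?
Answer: -324699/1910 ≈ -170.00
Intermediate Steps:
p = 7/4 (p = ¾ + (¼)*4 = ¾ + 1 = 7/4 ≈ 1.7500)
P = 17191/1910 (P = 9 + 1/1910 = 17191/1910 ≈ 9.0005)
w(R, m) = 15 + R
(-195 + P) + w(1, p) = (-195 + 17191/1910) + (15 + 1) = -355259/1910 + 16 = -324699/1910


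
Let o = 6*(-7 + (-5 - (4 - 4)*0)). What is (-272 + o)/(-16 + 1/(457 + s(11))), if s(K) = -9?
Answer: 154112/7167 ≈ 21.503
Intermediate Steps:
o = -72 (o = 6*(-7 + (-5 - 0*0)) = 6*(-7 + (-5 - 1*0)) = 6*(-7 + (-5 + 0)) = 6*(-7 - 5) = 6*(-12) = -72)
(-272 + o)/(-16 + 1/(457 + s(11))) = (-272 - 72)/(-16 + 1/(457 - 9)) = -344/(-16 + 1/448) = -344/(-7167/448) = -344*(-448/7167) = 154112/7167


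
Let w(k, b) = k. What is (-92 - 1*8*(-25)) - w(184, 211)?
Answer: -76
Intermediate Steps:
(-92 - 1*8*(-25)) - w(184, 211) = (-92 - 1*8*(-25)) - 1*184 = (-92 - 8*(-25)) - 184 = (-92 + 200) - 184 = 108 - 184 = -76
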